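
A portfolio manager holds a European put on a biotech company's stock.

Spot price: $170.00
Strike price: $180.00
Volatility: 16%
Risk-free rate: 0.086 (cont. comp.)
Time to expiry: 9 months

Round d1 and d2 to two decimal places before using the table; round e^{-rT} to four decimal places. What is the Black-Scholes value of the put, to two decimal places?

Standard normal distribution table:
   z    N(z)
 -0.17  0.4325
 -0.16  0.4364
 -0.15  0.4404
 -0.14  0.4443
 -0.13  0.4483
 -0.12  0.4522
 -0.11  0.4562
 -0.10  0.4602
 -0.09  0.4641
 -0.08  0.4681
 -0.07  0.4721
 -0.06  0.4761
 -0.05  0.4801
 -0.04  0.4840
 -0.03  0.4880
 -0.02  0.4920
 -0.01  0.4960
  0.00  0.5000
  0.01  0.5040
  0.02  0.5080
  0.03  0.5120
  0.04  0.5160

$8.85

σ√T = 0.16·√0.75 = 0.1386
d₁ = [ln(170/180) + (0.086 + 0.16²/2)·0.75] / 0.1386 = [-0.0572 + 0.0741] / 0.1386 = 0.1223 ≈ 0.12
d₂ = d₁ − σ√T = 0.1223 − 0.1386 = -0.0163 ≈ -0.02
exp(−rT) = exp(−0.086·0.75) = 0.9375
P = 180·0.9375·N(0.02) − 170·N(-0.12) = 180·0.9375·0.5080 − 170·0.4522 = 85.7250 − 76.8740 = 8.8510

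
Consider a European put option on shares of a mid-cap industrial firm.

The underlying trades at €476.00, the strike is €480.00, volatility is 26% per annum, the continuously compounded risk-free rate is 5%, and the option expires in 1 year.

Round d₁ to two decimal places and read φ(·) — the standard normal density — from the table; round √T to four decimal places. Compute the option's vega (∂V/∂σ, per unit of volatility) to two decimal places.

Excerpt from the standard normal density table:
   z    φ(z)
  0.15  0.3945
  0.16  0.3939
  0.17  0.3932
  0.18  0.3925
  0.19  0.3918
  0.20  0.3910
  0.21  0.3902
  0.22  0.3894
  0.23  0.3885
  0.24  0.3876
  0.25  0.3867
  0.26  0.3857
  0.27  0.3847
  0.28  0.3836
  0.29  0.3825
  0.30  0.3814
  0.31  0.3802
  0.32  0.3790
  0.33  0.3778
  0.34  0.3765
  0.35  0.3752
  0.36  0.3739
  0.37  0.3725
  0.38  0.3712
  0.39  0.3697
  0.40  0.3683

T = 1;  σ√T = 0.2600
d₁ = [ln(476/480) + (0.05 + 0.26²/2)·1] / 0.2600 = [-0.0084 + 0.0838] / 0.2600 = 0.2901 ⇒ 0.29
√T = √1 = 1.0000
φ(d₁) = φ(0.29) = 0.3825
vega = S·φ(d₁)·√T = 476·0.3825·1.0000 = 182.0700

182.07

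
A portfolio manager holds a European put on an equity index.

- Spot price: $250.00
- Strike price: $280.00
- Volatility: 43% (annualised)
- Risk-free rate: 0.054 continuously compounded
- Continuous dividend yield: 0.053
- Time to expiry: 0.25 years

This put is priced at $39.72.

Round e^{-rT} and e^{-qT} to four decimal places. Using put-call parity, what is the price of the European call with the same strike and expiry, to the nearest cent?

$10.17

exp(−qT) = exp(−0.053·0.25) = 0.9868;  exp(−rT) = exp(−0.054·0.25) = 0.9866
Put-call parity: C − P = S·e^(−qT) − K·e^(−rT) = 250·0.9868 − 280·0.9866 = 246.7000 − 276.2480 = -29.5480
C = P + (C − P) = 39.72 + (-29.5480) = 10.1720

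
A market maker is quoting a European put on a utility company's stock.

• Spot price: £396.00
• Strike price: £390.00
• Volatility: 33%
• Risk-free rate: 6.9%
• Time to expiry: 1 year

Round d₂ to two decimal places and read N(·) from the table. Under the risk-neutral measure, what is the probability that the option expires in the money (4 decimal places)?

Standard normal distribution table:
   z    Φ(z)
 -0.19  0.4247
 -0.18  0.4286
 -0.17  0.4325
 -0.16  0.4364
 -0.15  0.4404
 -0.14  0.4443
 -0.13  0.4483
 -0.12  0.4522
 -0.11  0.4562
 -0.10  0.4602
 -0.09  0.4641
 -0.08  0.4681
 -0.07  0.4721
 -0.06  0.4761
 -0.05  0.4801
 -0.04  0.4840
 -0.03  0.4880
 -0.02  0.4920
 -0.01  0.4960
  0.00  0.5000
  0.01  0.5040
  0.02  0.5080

0.4641

σ√T = 0.33 × 1.0000 = 0.3300
d₁ = [ln(396/390) + (0.069 + 0.33²/2)·1] / 0.3300 = [0.0153 + 0.1235] / 0.3300 = 0.4204 ≈ 0.42
d₂ = d₁ − σ√T = 0.4204 − 0.3300 = 0.0904 ≈ 0.09
Risk-neutral Pr[S_T < K] = N(−d₂) = N(-0.09) = 0.4641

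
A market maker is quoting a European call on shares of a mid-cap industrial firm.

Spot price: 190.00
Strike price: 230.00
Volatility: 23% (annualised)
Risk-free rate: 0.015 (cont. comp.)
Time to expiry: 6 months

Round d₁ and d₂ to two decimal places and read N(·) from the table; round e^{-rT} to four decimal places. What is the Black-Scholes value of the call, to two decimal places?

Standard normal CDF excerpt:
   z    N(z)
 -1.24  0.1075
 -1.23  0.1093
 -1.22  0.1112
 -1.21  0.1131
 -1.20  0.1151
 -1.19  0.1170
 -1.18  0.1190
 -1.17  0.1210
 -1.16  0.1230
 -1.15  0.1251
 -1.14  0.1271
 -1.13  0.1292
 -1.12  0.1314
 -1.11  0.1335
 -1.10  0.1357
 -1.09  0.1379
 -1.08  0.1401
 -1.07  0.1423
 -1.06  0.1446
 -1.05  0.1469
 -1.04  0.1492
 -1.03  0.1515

2.09

σ√T = 0.23 × 0.7071 = 0.1626
d₁ = [ln(190/230) + (0.015 + 0.23²/2)·0.5] / 0.1626 = [-0.1911 + 0.0207] / 0.1626 = -1.0473 ≈ -1.05
d₂ = d₁ − σ√T = -1.0473 − 0.1626 = -1.2100 ≈ -1.21
e^(−rT) = e^(−0.015·0.5) = 0.9925
N(d₁) = N(-1.05) = 0.1469;  N(d₂) = N(-1.21) = 0.1131
C = 190·0.1469 − 230·0.9925·0.1131 = 27.9110 − 25.8179 = 2.0931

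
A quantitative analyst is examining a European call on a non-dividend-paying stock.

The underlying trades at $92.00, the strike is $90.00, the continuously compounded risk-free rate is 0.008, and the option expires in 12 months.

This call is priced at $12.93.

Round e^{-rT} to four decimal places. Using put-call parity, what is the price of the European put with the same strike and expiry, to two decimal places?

$10.21

e^(−rT) = e^(−0.008·1) = 0.9920
Put-call parity: C − P = S − K·e^(−rT) = 92 − 90·0.9920 = 92 − 89.2800 = 2.7200
P = C − (C − P) = 12.93 − (2.7200) = 10.2100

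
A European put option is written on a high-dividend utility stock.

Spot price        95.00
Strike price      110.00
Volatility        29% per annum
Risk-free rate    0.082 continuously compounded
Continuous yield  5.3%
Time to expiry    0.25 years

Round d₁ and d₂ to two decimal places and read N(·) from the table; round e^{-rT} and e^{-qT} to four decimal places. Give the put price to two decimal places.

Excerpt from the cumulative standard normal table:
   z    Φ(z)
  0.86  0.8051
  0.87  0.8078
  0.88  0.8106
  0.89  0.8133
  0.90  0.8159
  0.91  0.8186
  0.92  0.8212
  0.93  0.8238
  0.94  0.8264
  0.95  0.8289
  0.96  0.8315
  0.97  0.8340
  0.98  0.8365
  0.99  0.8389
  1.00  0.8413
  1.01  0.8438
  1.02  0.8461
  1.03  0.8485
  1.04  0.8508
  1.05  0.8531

T = 0.25;  σ√T = 0.1450
d₁ = [ln(95/110) + (0.082 − 0.053 + 0.29²/2)·0.25] / 0.1450 = [-0.1466 + 0.0178] / 0.1450 = -0.8886 → -0.89
d₂ = d₁ − σ√T = -0.8886 − 0.1450 = -1.0336 → -1.03
e^(−qT) = e^(−0.053·0.25) = 0.9868;  e^(−rT) = e^(−0.082·0.25) = 0.9797
N(−d₂) = N(1.03) = 0.8485;  N(−d₁) = N(0.89) = 0.8133
P = 110·0.9797·0.8485 − 95·0.9868·0.8133 = 91.4403 − 76.2436 = 15.1967

15.20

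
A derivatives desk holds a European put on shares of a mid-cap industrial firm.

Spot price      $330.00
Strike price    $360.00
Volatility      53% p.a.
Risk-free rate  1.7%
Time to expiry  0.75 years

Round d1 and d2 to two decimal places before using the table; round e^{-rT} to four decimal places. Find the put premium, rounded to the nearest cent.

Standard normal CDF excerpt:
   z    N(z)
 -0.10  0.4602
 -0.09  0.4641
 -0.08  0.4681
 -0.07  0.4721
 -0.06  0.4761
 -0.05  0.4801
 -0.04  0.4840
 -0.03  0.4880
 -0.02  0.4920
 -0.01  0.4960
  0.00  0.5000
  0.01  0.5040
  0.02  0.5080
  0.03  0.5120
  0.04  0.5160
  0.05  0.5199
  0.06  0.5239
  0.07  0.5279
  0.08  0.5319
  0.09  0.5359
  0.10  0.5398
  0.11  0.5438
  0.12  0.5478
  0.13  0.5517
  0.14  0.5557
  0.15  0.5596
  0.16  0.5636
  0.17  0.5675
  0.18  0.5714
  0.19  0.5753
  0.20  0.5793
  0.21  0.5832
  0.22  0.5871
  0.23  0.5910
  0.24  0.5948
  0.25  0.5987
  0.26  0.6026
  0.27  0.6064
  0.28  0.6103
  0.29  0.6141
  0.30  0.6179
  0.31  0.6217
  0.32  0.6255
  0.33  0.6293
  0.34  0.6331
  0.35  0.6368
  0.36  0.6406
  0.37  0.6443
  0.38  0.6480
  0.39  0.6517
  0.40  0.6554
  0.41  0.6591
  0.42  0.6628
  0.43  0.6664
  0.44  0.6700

σ√T = 0.53 × 0.8660 = 0.4590
d₁ = [ln(330/360) + (0.017 + 0.53²/2)·0.75] / 0.4590 = [-0.0870 + 0.1181] / 0.4590 = 0.0677 which rounds to 0.07
d₂ = d₁ − σ√T = 0.0677 − 0.4590 = -0.3913 which rounds to -0.39
e^(−rT) = e^(−0.017·0.75) = 0.9873
P = 360·0.9873·N(0.39) − 330·N(-0.07) = 360·0.9873·0.6517 − 330·0.4721 = 231.6324 − 155.7930 = 75.8394

$75.84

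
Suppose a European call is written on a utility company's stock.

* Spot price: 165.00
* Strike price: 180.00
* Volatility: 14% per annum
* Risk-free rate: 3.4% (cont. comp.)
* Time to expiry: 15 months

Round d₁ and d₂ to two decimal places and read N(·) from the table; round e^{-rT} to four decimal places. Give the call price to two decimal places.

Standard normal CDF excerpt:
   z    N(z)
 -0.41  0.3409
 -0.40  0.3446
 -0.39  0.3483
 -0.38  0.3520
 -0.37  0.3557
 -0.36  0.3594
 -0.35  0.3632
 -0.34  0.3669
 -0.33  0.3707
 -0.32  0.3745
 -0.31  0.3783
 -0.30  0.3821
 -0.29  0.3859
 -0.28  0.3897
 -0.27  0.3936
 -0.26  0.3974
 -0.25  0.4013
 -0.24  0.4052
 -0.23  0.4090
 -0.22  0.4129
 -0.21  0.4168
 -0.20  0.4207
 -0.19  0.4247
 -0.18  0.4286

T = 1.25;  σ√T = 0.1565
d₁ = [ln(165/180) + (0.034 + 0.14²/2)·1.25] / 0.1565 = [-0.0870 + 0.0548] / 0.1565 = -0.2061 ≈ -0.21
d₂ = d₁ − σ√T = -0.2061 − 0.1565 = -0.3626 ≈ -0.36
e^(−rT) = e^(−0.034·1.25) = 0.9584
N(d₁) = N(-0.21) = 0.4168;  N(d₂) = N(-0.36) = 0.3594
C = 165·0.4168 − 180·0.9584·0.3594 = 68.7720 − 62.0008 = 6.7712

6.77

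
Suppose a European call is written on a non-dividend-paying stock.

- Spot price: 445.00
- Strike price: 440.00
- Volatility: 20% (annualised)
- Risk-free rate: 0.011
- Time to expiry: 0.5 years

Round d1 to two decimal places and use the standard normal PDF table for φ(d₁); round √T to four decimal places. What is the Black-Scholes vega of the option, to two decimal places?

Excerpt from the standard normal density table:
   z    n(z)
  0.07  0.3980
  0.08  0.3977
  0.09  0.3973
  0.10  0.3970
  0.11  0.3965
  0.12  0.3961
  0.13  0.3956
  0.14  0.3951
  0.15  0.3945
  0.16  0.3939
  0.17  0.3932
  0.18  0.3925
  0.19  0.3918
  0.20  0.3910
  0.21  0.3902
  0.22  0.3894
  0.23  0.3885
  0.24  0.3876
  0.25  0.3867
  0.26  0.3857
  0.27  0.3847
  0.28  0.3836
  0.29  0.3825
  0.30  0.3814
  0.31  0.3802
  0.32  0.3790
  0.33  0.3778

σ√T = 0.2 × 0.7071 = 0.1414
d₁ = [ln(445/440) + (0.011 + 0.2²/2)·0.5] / 0.1414 = [0.0113 + 0.0155] / 0.1414 = 0.1895 which rounds to 0.19
√T = √0.5 = 0.7071
φ(d₁) = φ(0.19) = 0.3918
vega = S·φ(d₁)·√T = 445·0.3918·0.7071 = 123.2836
(Vega is the same for a European call and put with the same parameters.)

123.28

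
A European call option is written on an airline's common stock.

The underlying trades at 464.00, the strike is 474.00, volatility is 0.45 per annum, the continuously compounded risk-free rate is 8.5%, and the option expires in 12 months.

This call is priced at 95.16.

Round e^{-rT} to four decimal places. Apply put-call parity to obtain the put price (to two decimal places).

exp(−rT) = exp(−0.085·1) = 0.9185
Put-call parity: C − P = S − K·e^(−rT) = 464 − 474·0.9185 = 464 − 435.3690 = 28.6310
P = C − (C − P) = 95.16 − (28.6310) = 66.5290

66.53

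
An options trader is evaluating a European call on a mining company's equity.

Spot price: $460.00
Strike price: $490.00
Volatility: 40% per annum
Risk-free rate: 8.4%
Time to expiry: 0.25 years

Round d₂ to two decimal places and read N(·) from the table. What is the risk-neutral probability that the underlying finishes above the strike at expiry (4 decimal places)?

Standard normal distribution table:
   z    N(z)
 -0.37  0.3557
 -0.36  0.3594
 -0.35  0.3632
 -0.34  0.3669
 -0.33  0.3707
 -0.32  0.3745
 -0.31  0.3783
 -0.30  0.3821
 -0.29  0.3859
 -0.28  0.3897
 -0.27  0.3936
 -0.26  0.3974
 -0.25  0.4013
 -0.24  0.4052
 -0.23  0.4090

0.3783

σ√T = 0.4 × 0.5000 = 0.2000
d₁ = [ln(460/490) + (0.084 + 0.4²/2)·0.25] / 0.2000 = [-0.0632 + 0.0410] / 0.2000 = -0.1109 which rounds to -0.11
d₂ = d₁ − σ√T = -0.1109 − 0.2000 = -0.3109 which rounds to -0.31
Risk-neutral Pr[S_T > K] = N(d₂) = N(-0.31) = 0.3783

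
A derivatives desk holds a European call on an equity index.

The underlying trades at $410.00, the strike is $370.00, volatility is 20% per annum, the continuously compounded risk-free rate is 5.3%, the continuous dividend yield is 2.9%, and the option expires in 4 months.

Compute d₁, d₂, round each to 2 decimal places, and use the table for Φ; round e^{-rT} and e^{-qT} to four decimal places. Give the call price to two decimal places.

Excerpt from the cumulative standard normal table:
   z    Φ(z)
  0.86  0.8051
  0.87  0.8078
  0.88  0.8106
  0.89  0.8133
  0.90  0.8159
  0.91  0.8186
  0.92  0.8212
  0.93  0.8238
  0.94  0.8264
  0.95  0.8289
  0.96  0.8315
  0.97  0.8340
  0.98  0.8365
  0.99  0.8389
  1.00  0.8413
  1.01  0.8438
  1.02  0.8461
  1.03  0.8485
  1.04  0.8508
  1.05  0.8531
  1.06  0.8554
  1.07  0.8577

σ√T = 0.2·√0.3333 = 0.1155
d₁ = [ln(410/370) + (0.053 − 0.029 + 0.2²/2)·0.3333] / 0.1155 = [0.1027 + 0.0147] / 0.1155 = 1.0160 → 1.02
d₂ = d₁ − σ√T = 1.0160 − 0.1155 = 0.9006 → 0.90
exp(−qT) = exp(−0.029·0.3333) = 0.9904;  exp(−rT) = exp(−0.053·0.3333) = 0.9825
N(d₁) = N(1.02) = 0.8461;  N(d₂) = N(0.90) = 0.8159
C = 410·0.9904·0.8461 − 370·0.9825·0.8159 = 343.5708 − 296.6000 = 46.9707

$46.97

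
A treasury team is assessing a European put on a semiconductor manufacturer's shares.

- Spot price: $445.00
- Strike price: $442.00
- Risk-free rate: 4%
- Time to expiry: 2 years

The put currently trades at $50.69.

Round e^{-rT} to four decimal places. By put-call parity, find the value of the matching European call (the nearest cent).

$87.68

e^(−rT) = e^(−0.04·2) = 0.9231
Put-call parity: C − P = S − K·e^(−rT) = 445 − 442·0.9231 = 445 − 408.0102 = 36.9898
C = P + (C − P) = 50.69 + (36.9898) = 87.6798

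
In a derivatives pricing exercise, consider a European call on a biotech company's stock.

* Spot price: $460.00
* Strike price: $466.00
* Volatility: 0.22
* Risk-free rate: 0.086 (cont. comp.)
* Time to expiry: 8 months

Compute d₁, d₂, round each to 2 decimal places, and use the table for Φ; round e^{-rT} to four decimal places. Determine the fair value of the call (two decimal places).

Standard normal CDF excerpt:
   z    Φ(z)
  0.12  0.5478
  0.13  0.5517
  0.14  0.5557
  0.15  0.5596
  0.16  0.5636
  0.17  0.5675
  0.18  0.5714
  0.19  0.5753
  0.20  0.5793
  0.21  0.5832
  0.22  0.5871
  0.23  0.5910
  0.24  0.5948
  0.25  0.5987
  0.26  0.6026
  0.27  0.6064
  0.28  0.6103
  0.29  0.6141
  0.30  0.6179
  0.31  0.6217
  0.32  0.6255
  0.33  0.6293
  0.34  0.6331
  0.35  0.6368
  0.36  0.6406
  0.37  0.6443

$43.22

σ√T = 0.22·√0.6667 = 0.1796
ln(S/K) + (r + σ²/2)T = ln(460/466) + (0.086 + 0.22²/2)·0.6667 = -0.0130 + 0.0735 = 0.0605
d₁ = 0.0605 / 0.1796 = 0.3368 which rounds to 0.34
d₂ = d₁ − σ√T = 0.3368 − 0.1796 = 0.1572 which rounds to 0.16
exp(−rT) = exp(−0.086·0.6667) = 0.9443
N(d₁) = N(0.34) = 0.6331;  N(d₂) = N(0.16) = 0.5636
C = 460·0.6331 − 466·0.9443·0.5636 = 291.2260 − 248.0087 = 43.2173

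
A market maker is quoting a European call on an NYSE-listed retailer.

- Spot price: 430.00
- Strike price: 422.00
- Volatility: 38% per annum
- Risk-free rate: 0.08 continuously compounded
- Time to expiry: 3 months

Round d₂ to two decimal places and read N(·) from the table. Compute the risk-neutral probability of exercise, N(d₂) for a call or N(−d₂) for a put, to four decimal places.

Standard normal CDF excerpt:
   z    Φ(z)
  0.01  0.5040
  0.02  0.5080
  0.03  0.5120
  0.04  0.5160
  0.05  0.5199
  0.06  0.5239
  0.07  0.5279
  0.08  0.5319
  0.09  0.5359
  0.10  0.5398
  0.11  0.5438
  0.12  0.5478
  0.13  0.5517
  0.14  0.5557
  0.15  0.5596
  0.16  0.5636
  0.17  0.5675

0.5438

T = 0.25;  σ√T = 0.1900
d₁ = [ln(430/422) + (0.08 + ½·0.38²)·0.25] / (σ√T) = (0.0188 + 0.0381) / 0.1900 = 0.2991 → 0.30
d₂ = 0.2991 − 0.1900 = 0.1091 → 0.11
Pr(exercise) under Q = N(d₂) = 0.5438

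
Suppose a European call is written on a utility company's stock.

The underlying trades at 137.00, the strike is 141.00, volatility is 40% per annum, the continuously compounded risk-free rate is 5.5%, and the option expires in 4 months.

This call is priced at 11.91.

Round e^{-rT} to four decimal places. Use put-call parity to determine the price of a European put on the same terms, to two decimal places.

13.34

e^(−rT) = e^(−0.055·0.3333) = 0.9818
Put-call parity: C − P = S − K·e^(−rT) = 137 − 141·0.9818 = 137 − 138.4338 = -1.4338
P = C − (C − P) = 11.91 − (-1.4338) = 13.3438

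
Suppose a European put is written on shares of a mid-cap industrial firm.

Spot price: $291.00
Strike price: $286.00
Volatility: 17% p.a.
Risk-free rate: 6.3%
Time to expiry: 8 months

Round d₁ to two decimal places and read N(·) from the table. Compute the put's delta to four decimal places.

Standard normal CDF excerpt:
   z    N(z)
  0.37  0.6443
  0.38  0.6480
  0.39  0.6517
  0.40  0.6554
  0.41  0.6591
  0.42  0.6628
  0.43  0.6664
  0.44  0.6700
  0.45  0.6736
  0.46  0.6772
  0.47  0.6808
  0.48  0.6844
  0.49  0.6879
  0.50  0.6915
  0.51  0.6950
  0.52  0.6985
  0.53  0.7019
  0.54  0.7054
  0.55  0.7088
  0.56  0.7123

-0.3085

T = 0.6667;  σ√T = 0.1388
d₁ = [ln(291/286) + (0.063 + 0.17²/2)·0.6667] / 0.1388 = [0.0173 + 0.0516] / 0.1388 = 0.4968 ⇒ 0.50
N(d₁) = N(0.50) = 0.6915
Δ_put = N(d₁) − 1 = 0.6915 − 1 = -0.3085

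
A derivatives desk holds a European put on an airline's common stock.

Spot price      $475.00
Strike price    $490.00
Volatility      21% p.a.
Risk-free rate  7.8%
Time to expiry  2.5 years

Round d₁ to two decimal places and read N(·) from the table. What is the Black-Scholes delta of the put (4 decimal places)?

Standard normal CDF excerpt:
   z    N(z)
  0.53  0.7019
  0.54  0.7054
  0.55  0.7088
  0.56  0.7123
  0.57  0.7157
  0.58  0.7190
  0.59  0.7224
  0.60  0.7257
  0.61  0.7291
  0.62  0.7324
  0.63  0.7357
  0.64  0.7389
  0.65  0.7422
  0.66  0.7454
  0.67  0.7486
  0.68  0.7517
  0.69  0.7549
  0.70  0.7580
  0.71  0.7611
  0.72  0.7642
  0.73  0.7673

T = 2.5;  σ√T = 0.3320
d₁ = [ln(475/490) + (0.078 + 0.21²/2)·2.5] / 0.3320 = [-0.0311 + 0.2501] / 0.3320 = 0.6597 ⇒ 0.66
N(d₁) = N(0.66) = 0.7454
Δ_put = N(d₁) − 1 = 0.7454 − 1 = -0.2546

-0.2546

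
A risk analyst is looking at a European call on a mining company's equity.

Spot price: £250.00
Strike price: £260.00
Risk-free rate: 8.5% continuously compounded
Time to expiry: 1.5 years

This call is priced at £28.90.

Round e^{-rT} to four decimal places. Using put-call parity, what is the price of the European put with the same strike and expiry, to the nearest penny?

£7.78

e^(−rT) = e^(−0.085·1.5) = 0.8803
Put-call parity: C − P = S − K·e^(−rT) = 250 − 260·0.8803 = 250 − 228.8780 = 21.1220
P = C − (C − P) = 28.90 − (21.1220) = 7.7780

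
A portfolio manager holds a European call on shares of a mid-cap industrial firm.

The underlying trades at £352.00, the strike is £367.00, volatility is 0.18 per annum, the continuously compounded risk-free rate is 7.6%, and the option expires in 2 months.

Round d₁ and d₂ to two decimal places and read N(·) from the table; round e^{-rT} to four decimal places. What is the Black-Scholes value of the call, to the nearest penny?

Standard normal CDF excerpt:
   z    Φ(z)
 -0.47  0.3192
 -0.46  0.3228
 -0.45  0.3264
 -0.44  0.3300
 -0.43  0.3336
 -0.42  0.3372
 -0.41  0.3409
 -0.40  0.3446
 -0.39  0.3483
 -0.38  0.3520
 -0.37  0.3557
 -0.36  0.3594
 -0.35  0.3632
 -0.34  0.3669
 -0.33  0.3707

T = 0.1667;  σ√T = 0.0735
ln(S/K) + (r + σ²/2)T = ln(352/367) + (0.076 + 0.18²/2)·0.1667 = -0.0417 + 0.0154 = -0.0264
d₁ = -0.0264 / 0.0735 = -0.3588 which rounds to -0.36
d₂ = d₁ − σ√T = -0.3588 − 0.0735 = -0.4323 which rounds to -0.43
e^(−rT) = e^(−0.076·0.1667) = 0.9874
N(d₁) = N(-0.36) = 0.3594;  N(d₂) = N(-0.43) = 0.3336
C = 352·0.3594 − 367·0.9874·0.3336 = 126.5088 − 120.8886 = 5.6202

£5.62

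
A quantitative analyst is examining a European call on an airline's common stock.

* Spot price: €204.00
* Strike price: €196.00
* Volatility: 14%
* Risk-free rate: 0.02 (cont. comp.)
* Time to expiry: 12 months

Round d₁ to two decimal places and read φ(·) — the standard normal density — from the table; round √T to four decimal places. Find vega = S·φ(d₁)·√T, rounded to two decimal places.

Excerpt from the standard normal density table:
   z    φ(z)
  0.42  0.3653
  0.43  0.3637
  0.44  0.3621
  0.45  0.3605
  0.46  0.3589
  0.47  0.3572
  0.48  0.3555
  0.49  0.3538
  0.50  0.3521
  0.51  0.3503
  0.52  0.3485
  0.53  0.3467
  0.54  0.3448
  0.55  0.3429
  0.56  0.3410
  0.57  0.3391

71.83

T = 1;  σ√T = 0.1400
d₁ = [ln(204/196) + (0.02 + 0.14²/2)·1] / 0.1400 = [0.0400 + 0.0298] / 0.1400 = 0.4986 → 0.50
√T = √1 = 1.0000
φ(d₁) = φ(0.50) = 0.3521
vega = S·φ(d₁)·√T = 204·0.3521·1.0000 = 71.8284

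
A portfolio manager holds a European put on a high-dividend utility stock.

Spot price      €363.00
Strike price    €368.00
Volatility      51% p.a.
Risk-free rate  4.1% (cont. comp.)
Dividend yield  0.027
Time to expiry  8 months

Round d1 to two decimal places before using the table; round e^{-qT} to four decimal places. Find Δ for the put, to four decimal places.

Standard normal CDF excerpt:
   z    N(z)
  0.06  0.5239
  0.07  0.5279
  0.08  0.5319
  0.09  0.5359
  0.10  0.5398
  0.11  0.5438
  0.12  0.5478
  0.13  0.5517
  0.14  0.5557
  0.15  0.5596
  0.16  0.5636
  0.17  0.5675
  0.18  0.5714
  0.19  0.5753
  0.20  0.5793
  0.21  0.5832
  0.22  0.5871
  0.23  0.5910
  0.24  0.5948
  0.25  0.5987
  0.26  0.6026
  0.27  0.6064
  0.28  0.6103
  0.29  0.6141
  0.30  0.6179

-0.4132

T = 0.6667;  σ√T = 0.4164
d₁ = [ln(363/368) + (0.041 − 0.027 + 0.51²/2)·0.6667] / 0.4164 = [-0.0137 + 0.0960] / 0.4164 = 0.1978 ≈ 0.20
N(d₁) = N(0.20) = 0.5793
Δ_put = exp(−qT)·(N(d₁) − 1) = 0.9822·(0.5793 − 1) = -0.4132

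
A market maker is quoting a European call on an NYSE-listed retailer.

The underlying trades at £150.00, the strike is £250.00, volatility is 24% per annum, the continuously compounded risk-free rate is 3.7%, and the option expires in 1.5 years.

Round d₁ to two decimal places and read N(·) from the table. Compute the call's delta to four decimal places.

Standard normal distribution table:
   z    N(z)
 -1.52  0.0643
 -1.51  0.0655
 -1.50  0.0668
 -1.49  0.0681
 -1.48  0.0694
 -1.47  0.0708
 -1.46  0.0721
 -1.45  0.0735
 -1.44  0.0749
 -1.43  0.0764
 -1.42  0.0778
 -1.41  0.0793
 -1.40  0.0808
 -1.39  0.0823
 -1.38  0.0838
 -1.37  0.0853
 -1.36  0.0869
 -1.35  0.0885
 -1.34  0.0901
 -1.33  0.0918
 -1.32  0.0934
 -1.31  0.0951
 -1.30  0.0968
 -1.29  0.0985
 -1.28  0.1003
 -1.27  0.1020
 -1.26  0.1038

T = 1.5;  σ√T = 0.2939
ln(S/K) + (r + σ²/2)T = ln(150/250) + (0.037 + 0.24²/2)·1.5 = -0.5108 + 0.0987 = -0.4121
d₁ = -0.4121 / 0.2939 = -1.4021 ≈ -1.40
N(d₁) = N(-1.40) = 0.0808
Δ_call = N(d₁) = 0.0808

0.0808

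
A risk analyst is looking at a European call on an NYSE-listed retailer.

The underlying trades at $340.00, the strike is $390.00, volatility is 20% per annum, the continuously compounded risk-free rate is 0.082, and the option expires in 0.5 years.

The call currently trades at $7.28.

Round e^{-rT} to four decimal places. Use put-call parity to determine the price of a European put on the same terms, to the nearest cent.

e^(−rT) = e^(−0.082·0.5) = 0.9598
Put-call parity: C − P = S − K·e^(−rT) = 340 − 390·0.9598 = 340 − 374.3220 = -34.3220
P = C − (C − P) = 7.28 − (-34.3220) = 41.6020

$41.60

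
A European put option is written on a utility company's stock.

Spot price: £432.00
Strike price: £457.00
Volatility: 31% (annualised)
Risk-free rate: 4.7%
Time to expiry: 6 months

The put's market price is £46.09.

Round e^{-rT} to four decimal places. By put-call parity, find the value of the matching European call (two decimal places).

e^(−rT) = e^(−0.047·0.5) = 0.9768
Put-call parity: C − P = S − K·e^(−rT) = 432 − 457·0.9768 = 432 − 446.3976 = -14.3976
C = P + (C − P) = 46.09 + (-14.3976) = 31.6924

£31.69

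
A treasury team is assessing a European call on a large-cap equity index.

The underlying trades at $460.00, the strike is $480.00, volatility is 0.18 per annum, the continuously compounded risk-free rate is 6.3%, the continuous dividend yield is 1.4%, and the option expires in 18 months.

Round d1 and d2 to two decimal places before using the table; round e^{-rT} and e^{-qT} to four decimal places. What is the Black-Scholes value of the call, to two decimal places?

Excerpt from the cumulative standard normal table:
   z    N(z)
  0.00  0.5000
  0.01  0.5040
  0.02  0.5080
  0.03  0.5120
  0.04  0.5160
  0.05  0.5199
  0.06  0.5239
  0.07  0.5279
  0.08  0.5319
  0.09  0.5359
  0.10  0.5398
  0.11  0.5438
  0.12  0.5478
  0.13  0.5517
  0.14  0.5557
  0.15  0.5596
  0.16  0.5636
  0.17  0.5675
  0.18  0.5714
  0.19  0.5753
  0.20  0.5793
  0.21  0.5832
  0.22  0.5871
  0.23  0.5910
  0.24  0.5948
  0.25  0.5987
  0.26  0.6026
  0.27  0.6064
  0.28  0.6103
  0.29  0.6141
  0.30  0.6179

$46.08

σ√T = 0.18·√1.5 = 0.2205
d₁ = [ln(460/480) + (0.063 − 0.014 + 0.18²/2)·1.5] / 0.2205 = [-0.0426 + 0.0978] / 0.2205 = 0.2506 → 0.25
d₂ = d₁ − σ√T = 0.2506 − 0.2205 = 0.0301 → 0.03
exp(−qT) = exp(−0.014·1.5) = 0.9792;  exp(−rT) = exp(−0.063·1.5) = 0.9098
N(d₁) = N(0.25) = 0.5987;  N(d₂) = N(0.03) = 0.5120
C = 460·0.9792·0.5987 − 480·0.9098·0.5120 = 269.6736 − 223.5924 = 46.0812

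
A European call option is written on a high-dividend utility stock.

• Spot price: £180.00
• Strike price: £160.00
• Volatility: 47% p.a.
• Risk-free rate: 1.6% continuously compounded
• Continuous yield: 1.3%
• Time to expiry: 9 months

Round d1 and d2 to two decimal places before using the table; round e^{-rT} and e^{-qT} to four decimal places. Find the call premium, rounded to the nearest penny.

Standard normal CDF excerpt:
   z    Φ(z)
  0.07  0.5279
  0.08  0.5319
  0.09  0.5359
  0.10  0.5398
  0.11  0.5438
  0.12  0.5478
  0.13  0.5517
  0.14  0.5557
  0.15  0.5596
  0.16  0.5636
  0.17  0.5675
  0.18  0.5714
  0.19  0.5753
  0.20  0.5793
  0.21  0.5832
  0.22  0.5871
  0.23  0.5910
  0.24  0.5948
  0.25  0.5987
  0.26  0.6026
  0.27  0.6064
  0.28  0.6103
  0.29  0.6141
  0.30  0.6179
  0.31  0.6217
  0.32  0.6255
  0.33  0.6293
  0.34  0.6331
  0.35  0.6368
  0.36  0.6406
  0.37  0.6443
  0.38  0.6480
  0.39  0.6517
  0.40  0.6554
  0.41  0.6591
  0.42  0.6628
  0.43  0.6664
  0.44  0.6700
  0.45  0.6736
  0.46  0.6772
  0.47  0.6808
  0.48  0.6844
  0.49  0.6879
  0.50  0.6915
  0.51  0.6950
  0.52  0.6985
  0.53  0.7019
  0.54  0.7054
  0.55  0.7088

£38.54

T = 0.75;  σ√T = 0.4070
ln(S/K) + (r − q + σ²/2)T = ln(180/160) + (0.016 − 0.013 + 0.47²/2)·0.75 = 0.1178 + 0.0851 = 0.2029
d₁ = 0.2029 / 0.4070 = 0.4984 ≈ 0.50
d₂ = d₁ − σ√T = 0.4984 − 0.4070 = 0.0914 ≈ 0.09
exp(−qT) = exp(−0.013·0.75) = 0.9903;  exp(−rT) = exp(−0.016·0.75) = 0.9881
C = 180·0.9903·N(0.50) − 160·0.9881·N(0.09) = 180·0.9903·0.6915 − 160·0.9881·0.5359 = 123.2626 − 84.7236 = 38.5390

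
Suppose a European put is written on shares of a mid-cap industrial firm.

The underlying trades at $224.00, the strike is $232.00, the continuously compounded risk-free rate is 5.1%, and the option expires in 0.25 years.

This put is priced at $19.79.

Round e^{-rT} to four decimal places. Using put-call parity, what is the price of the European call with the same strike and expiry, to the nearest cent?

$14.74

e^(−rT) = e^(−0.051·0.25) = 0.9873
Put-call parity: C − P = S − K·e^(−rT) = 224 − 232·0.9873 = 224 − 229.0536 = -5.0536
C = P + (C − P) = 19.79 + (-5.0536) = 14.7364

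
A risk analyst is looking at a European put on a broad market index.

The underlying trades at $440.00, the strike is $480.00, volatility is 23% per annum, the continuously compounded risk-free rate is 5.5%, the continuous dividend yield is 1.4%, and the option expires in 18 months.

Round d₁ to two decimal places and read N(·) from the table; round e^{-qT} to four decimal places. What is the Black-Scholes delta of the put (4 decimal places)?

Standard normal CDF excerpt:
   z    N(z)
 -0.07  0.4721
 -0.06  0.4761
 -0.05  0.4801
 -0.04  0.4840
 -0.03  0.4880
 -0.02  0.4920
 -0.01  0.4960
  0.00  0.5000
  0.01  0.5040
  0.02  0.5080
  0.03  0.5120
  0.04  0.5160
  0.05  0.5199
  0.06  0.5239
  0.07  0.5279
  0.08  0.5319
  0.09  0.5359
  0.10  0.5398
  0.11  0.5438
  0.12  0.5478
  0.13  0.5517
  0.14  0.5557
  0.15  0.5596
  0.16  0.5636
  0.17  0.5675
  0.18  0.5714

σ√T = 0.23·√1.5 = 0.2817
d₁ = [ln(440/480) + (0.055 − 0.014 + 0.23²/2)·1.5] / 0.2817 = [-0.0870 + 0.1012] / 0.2817 = 0.0503 which rounds to 0.05
N(d₁) = N(0.05) = 0.5199
Δ_put = e^(−qT)·(N(d₁) − 1) = 0.9792·(0.5199 − 1) = -0.4701

-0.4701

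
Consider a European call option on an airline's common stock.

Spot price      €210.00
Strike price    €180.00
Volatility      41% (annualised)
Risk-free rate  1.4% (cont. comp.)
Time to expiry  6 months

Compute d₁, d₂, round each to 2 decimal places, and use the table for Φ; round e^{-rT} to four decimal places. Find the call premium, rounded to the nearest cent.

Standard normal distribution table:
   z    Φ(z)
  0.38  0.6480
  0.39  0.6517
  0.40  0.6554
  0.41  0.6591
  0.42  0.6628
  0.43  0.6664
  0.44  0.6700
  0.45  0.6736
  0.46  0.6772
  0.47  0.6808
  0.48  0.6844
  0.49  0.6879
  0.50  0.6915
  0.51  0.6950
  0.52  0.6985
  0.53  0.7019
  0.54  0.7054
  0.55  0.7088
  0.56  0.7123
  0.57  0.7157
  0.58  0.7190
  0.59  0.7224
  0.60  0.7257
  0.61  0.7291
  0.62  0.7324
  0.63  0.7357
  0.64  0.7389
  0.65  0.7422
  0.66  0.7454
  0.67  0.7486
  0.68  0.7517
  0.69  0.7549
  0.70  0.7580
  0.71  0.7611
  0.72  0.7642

€41.37

σ√T = 0.41 × 0.7071 = 0.2899
d₁ = [ln(210/180) + (0.014 + ½·0.41²)·0.5] / (σ√T) = (0.1542 + 0.0490) / 0.2899 = 0.7008 ⇒ 0.70
d₂ = 0.7008 − 0.2899 = 0.4109 ⇒ 0.41
exp(−rT) = exp(−0.014·0.5) = 0.9930
N(d₁) = N(0.70) = 0.7580;  N(d₂) = N(0.41) = 0.6591
C = 210·0.7580 − 180·0.9930·0.6591 = 159.1800 − 117.8075 = 41.3725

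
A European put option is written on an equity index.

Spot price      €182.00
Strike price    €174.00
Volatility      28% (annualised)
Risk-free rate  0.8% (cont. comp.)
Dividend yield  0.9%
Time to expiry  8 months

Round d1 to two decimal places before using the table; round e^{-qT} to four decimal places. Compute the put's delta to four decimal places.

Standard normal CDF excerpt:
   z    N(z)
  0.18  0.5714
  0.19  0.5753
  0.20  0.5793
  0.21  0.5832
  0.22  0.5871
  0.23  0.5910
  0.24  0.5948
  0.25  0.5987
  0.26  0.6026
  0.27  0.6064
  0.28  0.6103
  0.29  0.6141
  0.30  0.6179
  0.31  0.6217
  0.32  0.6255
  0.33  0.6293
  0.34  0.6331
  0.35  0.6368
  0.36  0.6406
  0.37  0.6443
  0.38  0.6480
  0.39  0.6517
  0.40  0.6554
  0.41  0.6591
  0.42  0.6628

-0.3760

σ√T = 0.28 × 0.8165 = 0.2286
d₁ = [ln(182/174) + (0.008 − 0.009 + 0.28²/2)·0.6667] / 0.2286 = [0.0450 + 0.0255] / 0.2286 = 0.3080 which rounds to 0.31
N(d₁) = N(0.31) = 0.6217
Δ_put = e^(−qT)·(N(d₁) − 1) = 0.9940·(0.6217 − 1) = -0.3760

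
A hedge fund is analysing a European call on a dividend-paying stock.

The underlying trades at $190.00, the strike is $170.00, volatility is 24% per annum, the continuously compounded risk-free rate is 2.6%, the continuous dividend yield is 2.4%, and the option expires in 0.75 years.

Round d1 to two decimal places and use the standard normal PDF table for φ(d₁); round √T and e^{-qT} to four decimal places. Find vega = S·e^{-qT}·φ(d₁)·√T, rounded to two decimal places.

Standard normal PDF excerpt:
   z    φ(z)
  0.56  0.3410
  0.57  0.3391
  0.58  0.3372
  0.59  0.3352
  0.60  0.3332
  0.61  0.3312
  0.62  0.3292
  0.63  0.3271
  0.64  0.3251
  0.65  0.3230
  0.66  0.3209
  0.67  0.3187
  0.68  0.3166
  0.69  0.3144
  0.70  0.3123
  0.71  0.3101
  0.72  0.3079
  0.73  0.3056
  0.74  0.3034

52.20

σ√T = 0.24 × 0.8660 = 0.2078
d₁ = [ln(190/170) + (0.026 − 0.024 + 0.24²/2)·0.75] / 0.2078 = [0.1112 + 0.0231] / 0.2078 = 0.6463 → 0.65
√T = √0.75 = 0.8660
φ(d₁) = φ(0.65) = 0.3230
exp(−qT) = exp(−0.024·0.75) = 0.9822
vega = S·exp(−qT)·φ(d₁)·√T = 190·0.9822·0.3230·0.8660 = 52.2004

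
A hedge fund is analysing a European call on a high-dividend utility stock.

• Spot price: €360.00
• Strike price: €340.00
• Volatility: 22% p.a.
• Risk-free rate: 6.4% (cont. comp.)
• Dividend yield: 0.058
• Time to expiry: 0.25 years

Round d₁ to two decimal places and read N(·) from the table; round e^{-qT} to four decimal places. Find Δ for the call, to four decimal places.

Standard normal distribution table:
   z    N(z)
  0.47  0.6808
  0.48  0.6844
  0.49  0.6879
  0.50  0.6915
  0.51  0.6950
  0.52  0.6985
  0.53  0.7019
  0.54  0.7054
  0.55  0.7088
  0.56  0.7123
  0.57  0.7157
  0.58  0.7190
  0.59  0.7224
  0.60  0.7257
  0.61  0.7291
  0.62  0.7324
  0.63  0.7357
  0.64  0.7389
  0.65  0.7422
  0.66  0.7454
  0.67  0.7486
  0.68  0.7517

T = 0.25;  σ√T = 0.1100
d₁ = [ln(360/340) + (0.064 − 0.058 + ½·0.22²)·0.25] / (σ√T) = (0.0572 + 0.0075) / 0.1100 = 0.5883 ≈ 0.59
N(d₁) = N(0.59) = 0.7224
Δ_call = e^(−qT)·N(d₁) = 0.9856·0.7224 = 0.7120

0.7120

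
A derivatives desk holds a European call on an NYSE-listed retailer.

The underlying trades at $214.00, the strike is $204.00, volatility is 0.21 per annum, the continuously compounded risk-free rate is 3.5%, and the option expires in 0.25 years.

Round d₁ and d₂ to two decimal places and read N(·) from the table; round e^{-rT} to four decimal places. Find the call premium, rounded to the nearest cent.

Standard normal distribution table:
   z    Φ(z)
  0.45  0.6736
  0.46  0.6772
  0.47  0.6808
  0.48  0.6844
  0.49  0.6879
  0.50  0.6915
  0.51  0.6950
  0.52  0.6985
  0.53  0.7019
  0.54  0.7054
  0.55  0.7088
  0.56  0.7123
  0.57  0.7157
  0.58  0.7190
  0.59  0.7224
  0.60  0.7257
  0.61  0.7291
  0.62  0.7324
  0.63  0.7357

σ√T = 0.21·√0.25 = 0.1050
d₁ = [ln(214/204) + (0.035 + ½·0.21²)·0.25] / (σ√T) = (0.0479 + 0.0143) / 0.1050 = 0.5916 ≈ 0.59
d₂ = 0.5916 − 0.1050 = 0.4866 ≈ 0.49
exp(−rT) = exp(−0.035·0.25) = 0.9913
C = 214·N(0.59) − 204·0.9913·N(0.49) = 214·0.7224 − 204·0.9913·0.6879 = 154.5936 − 139.1107 = 15.4829

$15.48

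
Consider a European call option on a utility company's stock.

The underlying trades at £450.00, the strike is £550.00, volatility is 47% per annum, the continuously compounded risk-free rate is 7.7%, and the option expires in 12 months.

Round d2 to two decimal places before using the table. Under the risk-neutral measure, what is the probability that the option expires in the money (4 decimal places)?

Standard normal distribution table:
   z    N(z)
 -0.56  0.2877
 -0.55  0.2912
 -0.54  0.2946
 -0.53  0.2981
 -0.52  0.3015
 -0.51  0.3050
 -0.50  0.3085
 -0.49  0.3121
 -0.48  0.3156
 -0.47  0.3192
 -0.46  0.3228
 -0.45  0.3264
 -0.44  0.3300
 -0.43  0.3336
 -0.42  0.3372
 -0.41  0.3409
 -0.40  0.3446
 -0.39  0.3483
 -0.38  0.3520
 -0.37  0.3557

0.3085

T = 1;  σ√T = 0.4700
d₁ = [ln(450/550) + (0.077 + 0.47²/2)·1] / 0.4700 = [-0.2007 + 0.1875] / 0.4700 = -0.0281 ≈ -0.03
d₂ = d₁ − σ√T = -0.0281 − 0.4700 = -0.4981 ≈ -0.50
Pr(exercise) under Q = N(d₂) = 0.3085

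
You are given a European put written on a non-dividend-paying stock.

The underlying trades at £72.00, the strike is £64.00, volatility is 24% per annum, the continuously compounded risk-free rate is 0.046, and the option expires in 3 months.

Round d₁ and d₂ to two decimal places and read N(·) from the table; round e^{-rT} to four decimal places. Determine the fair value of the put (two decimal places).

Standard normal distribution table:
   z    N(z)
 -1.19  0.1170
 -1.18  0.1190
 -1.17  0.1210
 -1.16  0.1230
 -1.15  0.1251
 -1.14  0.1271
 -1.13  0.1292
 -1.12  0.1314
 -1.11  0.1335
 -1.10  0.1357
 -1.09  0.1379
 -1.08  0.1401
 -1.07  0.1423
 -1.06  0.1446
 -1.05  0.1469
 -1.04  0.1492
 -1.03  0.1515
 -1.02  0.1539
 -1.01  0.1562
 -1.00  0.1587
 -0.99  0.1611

σ√T = 0.24·√0.25 = 0.1200
d₁ = [ln(72/64) + (0.046 + 0.24²/2)·0.25] / 0.1200 = [0.1178 + 0.0187] / 0.1200 = 1.1374 which rounds to 1.14
d₂ = d₁ − σ√T = 1.1374 − 0.1200 = 1.0174 which rounds to 1.02
exp(−rT) = exp(−0.046·0.25) = 0.9886
N(−d₂) = N(-1.02) = 0.1539;  N(−d₁) = N(-1.14) = 0.1271
P = 64·0.9886·0.1539 − 72·0.1271 = 9.7373 − 9.1512 = 0.5861

£0.59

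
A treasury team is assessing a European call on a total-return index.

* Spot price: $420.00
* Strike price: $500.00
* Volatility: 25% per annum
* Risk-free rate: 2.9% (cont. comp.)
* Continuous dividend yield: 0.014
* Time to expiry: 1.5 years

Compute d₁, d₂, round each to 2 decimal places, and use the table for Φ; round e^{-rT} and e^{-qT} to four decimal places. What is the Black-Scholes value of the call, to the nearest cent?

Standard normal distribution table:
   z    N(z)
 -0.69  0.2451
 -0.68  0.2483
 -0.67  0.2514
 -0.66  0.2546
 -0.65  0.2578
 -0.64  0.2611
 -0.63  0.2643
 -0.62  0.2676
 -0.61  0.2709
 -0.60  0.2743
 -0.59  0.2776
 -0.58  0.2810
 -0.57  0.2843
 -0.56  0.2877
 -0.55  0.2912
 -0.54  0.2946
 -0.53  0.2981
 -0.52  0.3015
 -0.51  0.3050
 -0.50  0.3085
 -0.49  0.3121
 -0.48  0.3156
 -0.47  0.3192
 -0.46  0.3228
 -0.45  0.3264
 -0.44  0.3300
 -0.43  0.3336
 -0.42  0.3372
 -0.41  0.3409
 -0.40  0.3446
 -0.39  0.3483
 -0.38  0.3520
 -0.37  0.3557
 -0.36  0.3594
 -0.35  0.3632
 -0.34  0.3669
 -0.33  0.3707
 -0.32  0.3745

$27.48

σ√T = 0.25·√1.5 = 0.3062
d₁ = [ln(420/500) + (0.029 − 0.014 + ½·0.25²)·1.5] / (σ√T) = (-0.1744 + 0.0694) / 0.3062 = -0.3429 → -0.34
d₂ = -0.3429 − 0.3062 = -0.6490 → -0.65
exp(−qT) = exp(−0.014·1.5) = 0.9792;  exp(−rT) = exp(−0.029·1.5) = 0.9574
N(d₁) = N(-0.34) = 0.3669;  N(d₂) = N(-0.65) = 0.2578
C = 420·0.9792·0.3669 − 500·0.9574·0.2578 = 150.8928 − 123.4089 = 27.4839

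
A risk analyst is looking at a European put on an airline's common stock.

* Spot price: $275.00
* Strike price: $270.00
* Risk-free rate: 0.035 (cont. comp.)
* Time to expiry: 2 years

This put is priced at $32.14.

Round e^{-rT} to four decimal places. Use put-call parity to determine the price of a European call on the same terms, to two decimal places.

$55.39

e^(−rT) = e^(−0.035·2) = 0.9324
Put-call parity: C − P = S − K·e^(−rT) = 275 − 270·0.9324 = 275 − 251.7480 = 23.2520
C = P + (C − P) = 32.14 + (23.2520) = 55.3920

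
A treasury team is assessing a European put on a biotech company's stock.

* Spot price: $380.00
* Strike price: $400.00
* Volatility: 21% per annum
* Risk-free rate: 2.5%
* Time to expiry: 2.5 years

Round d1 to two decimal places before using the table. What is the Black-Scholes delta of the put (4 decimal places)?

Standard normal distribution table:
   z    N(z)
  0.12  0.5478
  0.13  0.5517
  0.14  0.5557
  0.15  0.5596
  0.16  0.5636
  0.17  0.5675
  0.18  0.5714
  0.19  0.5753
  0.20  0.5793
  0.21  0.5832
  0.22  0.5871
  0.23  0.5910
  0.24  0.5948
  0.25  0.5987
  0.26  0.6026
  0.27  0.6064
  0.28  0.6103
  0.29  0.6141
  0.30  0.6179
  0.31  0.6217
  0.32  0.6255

T = 2.5;  σ√T = 0.3320
d₁ = [ln(380/400) + (0.025 + 0.21²/2)·2.5] / 0.3320 = [-0.0513 + 0.1176] / 0.3320 = 0.1998 which rounds to 0.20
N(d₁) = N(0.20) = 0.5793
Δ_put = N(d₁) − 1 = 0.5793 − 1 = -0.4207

-0.4207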